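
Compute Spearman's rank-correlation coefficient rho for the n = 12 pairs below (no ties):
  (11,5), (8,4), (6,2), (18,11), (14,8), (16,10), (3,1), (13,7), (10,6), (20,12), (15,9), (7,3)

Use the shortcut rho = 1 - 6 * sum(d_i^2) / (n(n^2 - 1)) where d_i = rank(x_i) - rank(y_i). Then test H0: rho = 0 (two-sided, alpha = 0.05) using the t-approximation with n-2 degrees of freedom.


Step 1: Rank x and y separately (midranks; no ties here).
rank(x): 11->6, 8->4, 6->2, 18->11, 14->8, 16->10, 3->1, 13->7, 10->5, 20->12, 15->9, 7->3
rank(y): 5->5, 4->4, 2->2, 11->11, 8->8, 10->10, 1->1, 7->7, 6->6, 12->12, 9->9, 3->3
Step 2: d_i = R_x(i) - R_y(i); compute d_i^2.
  (6-5)^2=1, (4-4)^2=0, (2-2)^2=0, (11-11)^2=0, (8-8)^2=0, (10-10)^2=0, (1-1)^2=0, (7-7)^2=0, (5-6)^2=1, (12-12)^2=0, (9-9)^2=0, (3-3)^2=0
sum(d^2) = 2.
Step 3: rho = 1 - 6*2 / (12*(12^2 - 1)) = 1 - 12/1716 = 0.993007.
Step 4: Under H0, t = rho * sqrt((n-2)/(1-rho^2)) = 26.5990 ~ t(10).
Step 5: Two-sided p-value from the t-distribution with 10 df = 0.000000.
Step 6: alpha = 0.05. reject H0.

rho = 0.9930, p = 0.000000, reject H0 at alpha = 0.05.


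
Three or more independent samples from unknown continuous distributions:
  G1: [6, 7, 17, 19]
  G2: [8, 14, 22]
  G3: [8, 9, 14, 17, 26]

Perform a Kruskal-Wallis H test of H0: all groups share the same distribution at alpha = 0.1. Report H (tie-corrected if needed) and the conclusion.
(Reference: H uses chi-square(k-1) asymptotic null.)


Step 1: Combine all N = 12 observations and assign midranks.
sorted (value, group, rank): (6,G1,1), (7,G1,2), (8,G2,3.5), (8,G3,3.5), (9,G3,5), (14,G2,6.5), (14,G3,6.5), (17,G1,8.5), (17,G3,8.5), (19,G1,10), (22,G2,11), (26,G3,12)
Step 2: Sum ranks within each group.
R_1 = 21.5 (n_1 = 4)
R_2 = 21 (n_2 = 3)
R_3 = 35.5 (n_3 = 5)
Step 3: H = 12/(N(N+1)) * sum(R_i^2/n_i) - 3(N+1)
     = 12/(12*13) * (21.5^2/4 + 21^2/3 + 35.5^2/5) - 3*13
     = 0.076923 * 514.612 - 39
     = 0.585577.
Step 4: Ties present; correction factor C = 1 - 18/(12^3 - 12) = 0.989510. Corrected H = 0.585577 / 0.989510 = 0.591784.
Step 5: Under H0, H ~ chi^2(2); p-value = 0.743868.
Step 6: alpha = 0.1. fail to reject H0.

H = 0.5918, df = 2, p = 0.743868, fail to reject H0.


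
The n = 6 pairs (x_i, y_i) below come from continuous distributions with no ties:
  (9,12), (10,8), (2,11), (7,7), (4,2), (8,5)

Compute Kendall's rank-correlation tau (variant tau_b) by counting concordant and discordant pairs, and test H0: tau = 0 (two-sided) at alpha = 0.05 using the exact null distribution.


Step 1: Enumerate the 15 unordered pairs (i,j) with i<j and classify each by sign(x_j-x_i) * sign(y_j-y_i).
  (1,2):dx=+1,dy=-4->D; (1,3):dx=-7,dy=-1->C; (1,4):dx=-2,dy=-5->C; (1,5):dx=-5,dy=-10->C
  (1,6):dx=-1,dy=-7->C; (2,3):dx=-8,dy=+3->D; (2,4):dx=-3,dy=-1->C; (2,5):dx=-6,dy=-6->C
  (2,6):dx=-2,dy=-3->C; (3,4):dx=+5,dy=-4->D; (3,5):dx=+2,dy=-9->D; (3,6):dx=+6,dy=-6->D
  (4,5):dx=-3,dy=-5->C; (4,6):dx=+1,dy=-2->D; (5,6):dx=+4,dy=+3->C
Step 2: C = 9, D = 6, total pairs = 15.
Step 3: tau = (C - D)/(n(n-1)/2) = (9 - 6)/15 = 0.200000.
Step 4: Exact two-sided p-value (enumerate n! = 720 permutations of y under H0): p = 0.719444.
Step 5: alpha = 0.05. fail to reject H0.

tau_b = 0.2000 (C=9, D=6), p = 0.719444, fail to reject H0.


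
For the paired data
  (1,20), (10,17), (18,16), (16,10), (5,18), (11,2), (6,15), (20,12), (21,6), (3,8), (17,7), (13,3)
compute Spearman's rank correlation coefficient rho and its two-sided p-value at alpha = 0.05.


Step 1: Rank x and y separately (midranks; no ties here).
rank(x): 1->1, 10->5, 18->10, 16->8, 5->3, 11->6, 6->4, 20->11, 21->12, 3->2, 17->9, 13->7
rank(y): 20->12, 17->10, 16->9, 10->6, 18->11, 2->1, 15->8, 12->7, 6->3, 8->5, 7->4, 3->2
Step 2: d_i = R_x(i) - R_y(i); compute d_i^2.
  (1-12)^2=121, (5-10)^2=25, (10-9)^2=1, (8-6)^2=4, (3-11)^2=64, (6-1)^2=25, (4-8)^2=16, (11-7)^2=16, (12-3)^2=81, (2-5)^2=9, (9-4)^2=25, (7-2)^2=25
sum(d^2) = 412.
Step 3: rho = 1 - 6*412 / (12*(12^2 - 1)) = 1 - 2472/1716 = -0.440559.
Step 4: Under H0, t = rho * sqrt((n-2)/(1-rho^2)) = -1.5519 ~ t(10).
Step 5: Two-sided p-value from the t-distribution with 10 df = 0.151735.
Step 6: alpha = 0.05. fail to reject H0.

rho = -0.4406, p = 0.151735, fail to reject H0 at alpha = 0.05.


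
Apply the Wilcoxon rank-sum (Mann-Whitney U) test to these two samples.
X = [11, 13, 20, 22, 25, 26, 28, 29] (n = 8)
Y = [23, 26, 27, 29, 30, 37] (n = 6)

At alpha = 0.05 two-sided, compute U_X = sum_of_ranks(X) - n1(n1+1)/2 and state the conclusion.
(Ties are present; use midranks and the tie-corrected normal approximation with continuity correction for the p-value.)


Step 1: Combine and sort all 14 observations; assign midranks.
sorted (value, group): (11,X), (13,X), (20,X), (22,X), (23,Y), (25,X), (26,X), (26,Y), (27,Y), (28,X), (29,X), (29,Y), (30,Y), (37,Y)
ranks: 11->1, 13->2, 20->3, 22->4, 23->5, 25->6, 26->7.5, 26->7.5, 27->9, 28->10, 29->11.5, 29->11.5, 30->13, 37->14
Step 2: Rank sum for X: R1 = 1 + 2 + 3 + 4 + 6 + 7.5 + 10 + 11.5 = 45.
Step 3: U_X = R1 - n1(n1+1)/2 = 45 - 8*9/2 = 45 - 36 = 9.
       U_Y = n1*n2 - U_X = 48 - 9 = 39.
Step 4: Ties are present, so use the tie-corrected normal approximation (with continuity correction) for the p-value.
Step 5: p-value = 0.060646; compare to alpha = 0.05. fail to reject H0.

U_X = 9, p = 0.060646, fail to reject H0 at alpha = 0.05.


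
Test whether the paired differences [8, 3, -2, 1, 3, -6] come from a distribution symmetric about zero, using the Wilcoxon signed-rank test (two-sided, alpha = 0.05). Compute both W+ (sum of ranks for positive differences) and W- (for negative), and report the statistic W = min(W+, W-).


Step 1: Drop any zero differences (none here) and take |d_i|.
|d| = [8, 3, 2, 1, 3, 6]
Step 2: Midrank |d_i| (ties get averaged ranks).
ranks: |8|->6, |3|->3.5, |2|->2, |1|->1, |3|->3.5, |6|->5
Step 3: Attach original signs; sum ranks with positive sign and with negative sign.
W+ = 6 + 3.5 + 1 + 3.5 = 14
W- = 2 + 5 = 7
(Check: W+ + W- = 21 should equal n(n+1)/2 = 21.)
Step 4: Test statistic W = min(W+, W-) = 7.
Step 5: Ties in |d|, so use the tie-corrected normal approximation.
        E[W] = n(n+1)/4 = 6*7/4 = 10.5.
        Tie groups: |d|=3 (t=2); sum(t^3 - t) = 6.
        Var[W] = n(n+1)(2n+1)/24 - sum(t^3-t)/48 = 546/24 - 6/48 = 22.625.
        z = (W - E[W]) / sqrt(Var[W]) = (7 - 10.5) / 4.7566 = -0.7358.
        Two-sided p = 2*Phi(z) = 0.461838.
Step 6: alpha = 0.05. fail to reject H0.

W+ = 14, W- = 7, W = min = 7, p = 0.461838, fail to reject H0.


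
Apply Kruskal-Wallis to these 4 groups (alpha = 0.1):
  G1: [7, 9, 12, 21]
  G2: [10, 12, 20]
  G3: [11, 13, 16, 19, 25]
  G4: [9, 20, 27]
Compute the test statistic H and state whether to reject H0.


Step 1: Combine all N = 15 observations and assign midranks.
sorted (value, group, rank): (7,G1,1), (9,G1,2.5), (9,G4,2.5), (10,G2,4), (11,G3,5), (12,G1,6.5), (12,G2,6.5), (13,G3,8), (16,G3,9), (19,G3,10), (20,G2,11.5), (20,G4,11.5), (21,G1,13), (25,G3,14), (27,G4,15)
Step 2: Sum ranks within each group.
R_1 = 23 (n_1 = 4)
R_2 = 22 (n_2 = 3)
R_3 = 46 (n_3 = 5)
R_4 = 29 (n_4 = 3)
Step 3: H = 12/(N(N+1)) * sum(R_i^2/n_i) - 3(N+1)
     = 12/(15*16) * (23^2/4 + 22^2/3 + 46^2/5 + 29^2/3) - 3*16
     = 0.050000 * 997.117 - 48
     = 1.855833.
Step 4: Ties present; correction factor C = 1 - 18/(15^3 - 15) = 0.994643. Corrected H = 1.855833 / 0.994643 = 1.865829.
Step 5: Under H0, H ~ chi^2(3); p-value = 0.600716.
Step 6: alpha = 0.1. fail to reject H0.

H = 1.8658, df = 3, p = 0.600716, fail to reject H0.


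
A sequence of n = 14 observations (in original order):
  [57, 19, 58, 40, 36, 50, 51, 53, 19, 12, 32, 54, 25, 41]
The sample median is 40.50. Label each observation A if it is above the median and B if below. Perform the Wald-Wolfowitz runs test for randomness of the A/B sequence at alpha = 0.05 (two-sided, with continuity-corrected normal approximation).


Step 1: Compute median = 40.50; label A = above, B = below.
Labels in order: ABABBAAABBBABA  (n_A = 7, n_B = 7)
Step 2: Count runs R = 9.
Step 3: Under H0 (random ordering), E[R] = 2*n_A*n_B/(n_A+n_B) + 1 = 2*7*7/14 + 1 = 8.0000.
        Var[R] = 2*n_A*n_B*(2*n_A*n_B - n_A - n_B) / ((n_A+n_B)^2 * (n_A+n_B-1)) = 8232/2548 = 3.2308.
        SD[R] = 1.7974.
Step 4: Continuity-corrected z = (R - 0.5 - E[R]) / SD[R] = (9 - 0.5 - 8.0000) / 1.7974 = 0.2782.
Step 5: Two-sided p-value via normal approximation = 2*(1 - Phi(|z|)) = 0.780879.
Step 6: alpha = 0.05. fail to reject H0.

R = 9, z = 0.2782, p = 0.780879, fail to reject H0.


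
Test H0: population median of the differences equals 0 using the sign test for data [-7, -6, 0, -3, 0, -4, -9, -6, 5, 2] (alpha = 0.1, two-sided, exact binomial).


Step 1: Discard zero differences. Original n = 10; n_eff = number of nonzero differences = 8.
Nonzero differences (with sign): -7, -6, -3, -4, -9, -6, +5, +2
Step 2: Count signs: positive = 2, negative = 6.
Step 3: Under H0: P(positive) = 0.5, so the number of positives S ~ Bin(8, 0.5).
Step 4: Two-sided exact p-value = sum of Bin(8,0.5) probabilities at or below the observed probability = 0.289062.
Step 5: alpha = 0.1. fail to reject H0.

n_eff = 8, pos = 2, neg = 6, p = 0.289062, fail to reject H0.


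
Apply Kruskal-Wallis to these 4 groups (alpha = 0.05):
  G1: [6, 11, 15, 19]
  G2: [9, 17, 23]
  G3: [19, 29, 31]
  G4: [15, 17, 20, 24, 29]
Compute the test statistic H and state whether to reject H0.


Step 1: Combine all N = 15 observations and assign midranks.
sorted (value, group, rank): (6,G1,1), (9,G2,2), (11,G1,3), (15,G1,4.5), (15,G4,4.5), (17,G2,6.5), (17,G4,6.5), (19,G1,8.5), (19,G3,8.5), (20,G4,10), (23,G2,11), (24,G4,12), (29,G3,13.5), (29,G4,13.5), (31,G3,15)
Step 2: Sum ranks within each group.
R_1 = 17 (n_1 = 4)
R_2 = 19.5 (n_2 = 3)
R_3 = 37 (n_3 = 3)
R_4 = 46.5 (n_4 = 5)
Step 3: H = 12/(N(N+1)) * sum(R_i^2/n_i) - 3(N+1)
     = 12/(15*16) * (17^2/4 + 19.5^2/3 + 37^2/3 + 46.5^2/5) - 3*16
     = 0.050000 * 1087.78 - 48
     = 6.389167.
Step 4: Ties present; correction factor C = 1 - 24/(15^3 - 15) = 0.992857. Corrected H = 6.389167 / 0.992857 = 6.435132.
Step 5: Under H0, H ~ chi^2(3); p-value = 0.092256.
Step 6: alpha = 0.05. fail to reject H0.

H = 6.4351, df = 3, p = 0.092256, fail to reject H0.


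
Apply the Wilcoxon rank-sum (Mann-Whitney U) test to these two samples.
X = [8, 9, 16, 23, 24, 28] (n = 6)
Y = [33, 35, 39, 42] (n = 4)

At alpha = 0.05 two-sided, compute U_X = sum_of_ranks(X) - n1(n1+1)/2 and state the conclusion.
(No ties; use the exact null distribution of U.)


Step 1: Combine and sort all 10 observations; assign midranks.
sorted (value, group): (8,X), (9,X), (16,X), (23,X), (24,X), (28,X), (33,Y), (35,Y), (39,Y), (42,Y)
ranks: 8->1, 9->2, 16->3, 23->4, 24->5, 28->6, 33->7, 35->8, 39->9, 42->10
Step 2: Rank sum for X: R1 = 1 + 2 + 3 + 4 + 5 + 6 = 21.
Step 3: U_X = R1 - n1(n1+1)/2 = 21 - 6*7/2 = 21 - 21 = 0.
       U_Y = n1*n2 - U_X = 24 - 0 = 24.
Step 4: No ties, so the exact null distribution of U (based on enumerating the C(10,6) = 210 equally likely rank assignments) gives the two-sided p-value.
Step 5: p-value = 0.009524; compare to alpha = 0.05. reject H0.

U_X = 0, p = 0.009524, reject H0 at alpha = 0.05.


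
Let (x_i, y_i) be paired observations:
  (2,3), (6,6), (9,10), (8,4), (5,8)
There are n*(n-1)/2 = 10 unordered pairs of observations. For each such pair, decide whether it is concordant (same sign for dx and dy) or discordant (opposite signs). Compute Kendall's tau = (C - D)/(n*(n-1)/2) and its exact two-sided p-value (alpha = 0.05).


Step 1: Enumerate the 10 unordered pairs (i,j) with i<j and classify each by sign(x_j-x_i) * sign(y_j-y_i).
  (1,2):dx=+4,dy=+3->C; (1,3):dx=+7,dy=+7->C; (1,4):dx=+6,dy=+1->C; (1,5):dx=+3,dy=+5->C
  (2,3):dx=+3,dy=+4->C; (2,4):dx=+2,dy=-2->D; (2,5):dx=-1,dy=+2->D; (3,4):dx=-1,dy=-6->C
  (3,5):dx=-4,dy=-2->C; (4,5):dx=-3,dy=+4->D
Step 2: C = 7, D = 3, total pairs = 10.
Step 3: tau = (C - D)/(n(n-1)/2) = (7 - 3)/10 = 0.400000.
Step 4: Exact two-sided p-value (enumerate n! = 120 permutations of y under H0): p = 0.483333.
Step 5: alpha = 0.05. fail to reject H0.

tau_b = 0.4000 (C=7, D=3), p = 0.483333, fail to reject H0.


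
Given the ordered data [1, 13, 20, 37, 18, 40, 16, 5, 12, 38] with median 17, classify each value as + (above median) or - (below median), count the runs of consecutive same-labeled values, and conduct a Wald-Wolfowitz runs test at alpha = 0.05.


Step 1: Compute median = 17; label A = above, B = below.
Labels in order: BBAAAABBBA  (n_A = 5, n_B = 5)
Step 2: Count runs R = 4.
Step 3: Under H0 (random ordering), E[R] = 2*n_A*n_B/(n_A+n_B) + 1 = 2*5*5/10 + 1 = 6.0000.
        Var[R] = 2*n_A*n_B*(2*n_A*n_B - n_A - n_B) / ((n_A+n_B)^2 * (n_A+n_B-1)) = 2000/900 = 2.2222.
        SD[R] = 1.4907.
Step 4: Continuity-corrected z = (R + 0.5 - E[R]) / SD[R] = (4 + 0.5 - 6.0000) / 1.4907 = -1.0062.
Step 5: Two-sided p-value via normal approximation = 2*(1 - Phi(|z|)) = 0.314305.
Step 6: alpha = 0.05. fail to reject H0.

R = 4, z = -1.0062, p = 0.314305, fail to reject H0.


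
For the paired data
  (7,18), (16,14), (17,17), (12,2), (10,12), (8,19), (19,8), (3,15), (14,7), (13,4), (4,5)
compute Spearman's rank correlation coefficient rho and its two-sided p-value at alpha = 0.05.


Step 1: Rank x and y separately (midranks; no ties here).
rank(x): 7->3, 16->9, 17->10, 12->6, 10->5, 8->4, 19->11, 3->1, 14->8, 13->7, 4->2
rank(y): 18->10, 14->7, 17->9, 2->1, 12->6, 19->11, 8->5, 15->8, 7->4, 4->2, 5->3
Step 2: d_i = R_x(i) - R_y(i); compute d_i^2.
  (3-10)^2=49, (9-7)^2=4, (10-9)^2=1, (6-1)^2=25, (5-6)^2=1, (4-11)^2=49, (11-5)^2=36, (1-8)^2=49, (8-4)^2=16, (7-2)^2=25, (2-3)^2=1
sum(d^2) = 256.
Step 3: rho = 1 - 6*256 / (11*(11^2 - 1)) = 1 - 1536/1320 = -0.163636.
Step 4: Under H0, t = rho * sqrt((n-2)/(1-rho^2)) = -0.4976 ~ t(9).
Step 5: Two-sided p-value from the t-distribution with 9 df = 0.630685.
Step 6: alpha = 0.05. fail to reject H0.

rho = -0.1636, p = 0.630685, fail to reject H0 at alpha = 0.05.


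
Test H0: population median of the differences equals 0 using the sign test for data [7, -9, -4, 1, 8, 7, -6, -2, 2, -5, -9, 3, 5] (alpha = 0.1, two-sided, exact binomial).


Step 1: Discard zero differences. Original n = 13; n_eff = number of nonzero differences = 13.
Nonzero differences (with sign): +7, -9, -4, +1, +8, +7, -6, -2, +2, -5, -9, +3, +5
Step 2: Count signs: positive = 7, negative = 6.
Step 3: Under H0: P(positive) = 0.5, so the number of positives S ~ Bin(13, 0.5).
Step 4: Two-sided exact p-value = sum of Bin(13,0.5) probabilities at or below the observed probability = 1.000000.
Step 5: alpha = 0.1. fail to reject H0.

n_eff = 13, pos = 7, neg = 6, p = 1.000000, fail to reject H0.


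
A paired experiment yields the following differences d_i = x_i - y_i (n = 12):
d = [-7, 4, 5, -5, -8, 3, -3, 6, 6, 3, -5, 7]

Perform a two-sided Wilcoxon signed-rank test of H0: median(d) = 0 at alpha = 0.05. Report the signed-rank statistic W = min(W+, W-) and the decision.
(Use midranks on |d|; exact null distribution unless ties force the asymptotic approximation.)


Step 1: Drop any zero differences (none here) and take |d_i|.
|d| = [7, 4, 5, 5, 8, 3, 3, 6, 6, 3, 5, 7]
Step 2: Midrank |d_i| (ties get averaged ranks).
ranks: |7|->10.5, |4|->4, |5|->6, |5|->6, |8|->12, |3|->2, |3|->2, |6|->8.5, |6|->8.5, |3|->2, |5|->6, |7|->10.5
Step 3: Attach original signs; sum ranks with positive sign and with negative sign.
W+ = 4 + 6 + 2 + 8.5 + 8.5 + 2 + 10.5 = 41.5
W- = 10.5 + 6 + 12 + 2 + 6 = 36.5
(Check: W+ + W- = 78 should equal n(n+1)/2 = 78.)
Step 4: Test statistic W = min(W+, W-) = 36.5.
Step 5: Ties in |d|, so use the tie-corrected normal approximation.
        E[W] = n(n+1)/4 = 12*13/4 = 39.
        Tie groups: |d|=3 (t=3), |d|=5 (t=3), |d|=6 (t=2), |d|=7 (t=2); sum(t^3 - t) = 60.
        Var[W] = n(n+1)(2n+1)/24 - sum(t^3-t)/48 = 3900/24 - 60/48 = 161.25.
        z = (W - E[W]) / sqrt(Var[W]) = (36.5 - 39) / 12.6984 = -0.1969.
        Two-sided p = 2*Phi(z) = 0.843926.
Step 6: alpha = 0.05. fail to reject H0.

W+ = 41.5, W- = 36.5, W = min = 36.5, p = 0.843926, fail to reject H0.


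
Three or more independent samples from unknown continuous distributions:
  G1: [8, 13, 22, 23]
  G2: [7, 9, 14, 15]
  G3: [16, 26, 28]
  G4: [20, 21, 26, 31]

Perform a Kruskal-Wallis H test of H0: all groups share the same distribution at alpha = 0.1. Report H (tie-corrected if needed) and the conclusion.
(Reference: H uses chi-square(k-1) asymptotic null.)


Step 1: Combine all N = 15 observations and assign midranks.
sorted (value, group, rank): (7,G2,1), (8,G1,2), (9,G2,3), (13,G1,4), (14,G2,5), (15,G2,6), (16,G3,7), (20,G4,8), (21,G4,9), (22,G1,10), (23,G1,11), (26,G3,12.5), (26,G4,12.5), (28,G3,14), (31,G4,15)
Step 2: Sum ranks within each group.
R_1 = 27 (n_1 = 4)
R_2 = 15 (n_2 = 4)
R_3 = 33.5 (n_3 = 3)
R_4 = 44.5 (n_4 = 4)
Step 3: H = 12/(N(N+1)) * sum(R_i^2/n_i) - 3(N+1)
     = 12/(15*16) * (27^2/4 + 15^2/4 + 33.5^2/3 + 44.5^2/4) - 3*16
     = 0.050000 * 1107.65 - 48
     = 7.382292.
Step 4: Ties present; correction factor C = 1 - 6/(15^3 - 15) = 0.998214. Corrected H = 7.382292 / 0.998214 = 7.395498.
Step 5: Under H0, H ~ chi^2(3); p-value = 0.060305.
Step 6: alpha = 0.1. reject H0.

H = 7.3955, df = 3, p = 0.060305, reject H0.


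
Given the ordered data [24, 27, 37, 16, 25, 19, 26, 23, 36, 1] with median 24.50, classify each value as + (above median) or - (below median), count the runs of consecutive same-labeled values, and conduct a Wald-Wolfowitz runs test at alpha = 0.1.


Step 1: Compute median = 24.50; label A = above, B = below.
Labels in order: BAABABABAB  (n_A = 5, n_B = 5)
Step 2: Count runs R = 9.
Step 3: Under H0 (random ordering), E[R] = 2*n_A*n_B/(n_A+n_B) + 1 = 2*5*5/10 + 1 = 6.0000.
        Var[R] = 2*n_A*n_B*(2*n_A*n_B - n_A - n_B) / ((n_A+n_B)^2 * (n_A+n_B-1)) = 2000/900 = 2.2222.
        SD[R] = 1.4907.
Step 4: Continuity-corrected z = (R - 0.5 - E[R]) / SD[R] = (9 - 0.5 - 6.0000) / 1.4907 = 1.6771.
Step 5: Two-sided p-value via normal approximation = 2*(1 - Phi(|z|)) = 0.093533.
Step 6: alpha = 0.1. reject H0.

R = 9, z = 1.6771, p = 0.093533, reject H0.


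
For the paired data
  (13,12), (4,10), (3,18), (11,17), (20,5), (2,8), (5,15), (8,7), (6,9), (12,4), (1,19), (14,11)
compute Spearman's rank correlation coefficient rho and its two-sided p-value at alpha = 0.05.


Step 1: Rank x and y separately (midranks; no ties here).
rank(x): 13->10, 4->4, 3->3, 11->8, 20->12, 2->2, 5->5, 8->7, 6->6, 12->9, 1->1, 14->11
rank(y): 12->8, 10->6, 18->11, 17->10, 5->2, 8->4, 15->9, 7->3, 9->5, 4->1, 19->12, 11->7
Step 2: d_i = R_x(i) - R_y(i); compute d_i^2.
  (10-8)^2=4, (4-6)^2=4, (3-11)^2=64, (8-10)^2=4, (12-2)^2=100, (2-4)^2=4, (5-9)^2=16, (7-3)^2=16, (6-5)^2=1, (9-1)^2=64, (1-12)^2=121, (11-7)^2=16
sum(d^2) = 414.
Step 3: rho = 1 - 6*414 / (12*(12^2 - 1)) = 1 - 2484/1716 = -0.447552.
Step 4: Under H0, t = rho * sqrt((n-2)/(1-rho^2)) = -1.5826 ~ t(10).
Step 5: Two-sided p-value from the t-distribution with 10 df = 0.144586.
Step 6: alpha = 0.05. fail to reject H0.

rho = -0.4476, p = 0.144586, fail to reject H0 at alpha = 0.05.


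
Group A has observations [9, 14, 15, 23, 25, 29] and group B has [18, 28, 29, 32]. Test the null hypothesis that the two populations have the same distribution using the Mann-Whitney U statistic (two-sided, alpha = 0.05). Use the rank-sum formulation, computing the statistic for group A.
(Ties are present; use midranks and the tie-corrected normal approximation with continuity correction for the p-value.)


Step 1: Combine and sort all 10 observations; assign midranks.
sorted (value, group): (9,X), (14,X), (15,X), (18,Y), (23,X), (25,X), (28,Y), (29,X), (29,Y), (32,Y)
ranks: 9->1, 14->2, 15->3, 18->4, 23->5, 25->6, 28->7, 29->8.5, 29->8.5, 32->10
Step 2: Rank sum for X: R1 = 1 + 2 + 3 + 5 + 6 + 8.5 = 25.5.
Step 3: U_X = R1 - n1(n1+1)/2 = 25.5 - 6*7/2 = 25.5 - 21 = 4.5.
       U_Y = n1*n2 - U_X = 24 - 4.5 = 19.5.
Step 4: Ties are present, so use the tie-corrected normal approximation (with continuity correction) for the p-value.
Step 5: p-value = 0.134407; compare to alpha = 0.05. fail to reject H0.

U_X = 4.5, p = 0.134407, fail to reject H0 at alpha = 0.05.


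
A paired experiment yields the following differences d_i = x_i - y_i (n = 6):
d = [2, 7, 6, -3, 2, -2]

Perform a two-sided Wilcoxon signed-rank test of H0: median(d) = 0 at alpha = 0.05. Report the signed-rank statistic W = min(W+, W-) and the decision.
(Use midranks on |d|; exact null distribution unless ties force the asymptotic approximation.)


Step 1: Drop any zero differences (none here) and take |d_i|.
|d| = [2, 7, 6, 3, 2, 2]
Step 2: Midrank |d_i| (ties get averaged ranks).
ranks: |2|->2, |7|->6, |6|->5, |3|->4, |2|->2, |2|->2
Step 3: Attach original signs; sum ranks with positive sign and with negative sign.
W+ = 2 + 6 + 5 + 2 = 15
W- = 4 + 2 = 6
(Check: W+ + W- = 21 should equal n(n+1)/2 = 21.)
Step 4: Test statistic W = min(W+, W-) = 6.
Step 5: Ties in |d|, so use the tie-corrected normal approximation.
        E[W] = n(n+1)/4 = 6*7/4 = 10.5.
        Tie groups: |d|=2 (t=3); sum(t^3 - t) = 24.
        Var[W] = n(n+1)(2n+1)/24 - sum(t^3-t)/48 = 546/24 - 24/48 = 22.25.
        z = (W - E[W]) / sqrt(Var[W]) = (6 - 10.5) / 4.7170 = -0.9540.
        Two-sided p = 2*Phi(z) = 0.340085.
Step 6: alpha = 0.05. fail to reject H0.

W+ = 15, W- = 6, W = min = 6, p = 0.340085, fail to reject H0.


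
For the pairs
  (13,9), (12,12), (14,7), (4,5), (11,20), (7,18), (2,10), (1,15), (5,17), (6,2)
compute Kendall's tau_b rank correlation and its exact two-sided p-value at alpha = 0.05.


Step 1: Enumerate the 45 unordered pairs (i,j) with i<j and classify each by sign(x_j-x_i) * sign(y_j-y_i).
  (1,2):dx=-1,dy=+3->D; (1,3):dx=+1,dy=-2->D; (1,4):dx=-9,dy=-4->C; (1,5):dx=-2,dy=+11->D
  (1,6):dx=-6,dy=+9->D; (1,7):dx=-11,dy=+1->D; (1,8):dx=-12,dy=+6->D; (1,9):dx=-8,dy=+8->D
  (1,10):dx=-7,dy=-7->C; (2,3):dx=+2,dy=-5->D; (2,4):dx=-8,dy=-7->C; (2,5):dx=-1,dy=+8->D
  (2,6):dx=-5,dy=+6->D; (2,7):dx=-10,dy=-2->C; (2,8):dx=-11,dy=+3->D; (2,9):dx=-7,dy=+5->D
  (2,10):dx=-6,dy=-10->C; (3,4):dx=-10,dy=-2->C; (3,5):dx=-3,dy=+13->D; (3,6):dx=-7,dy=+11->D
  (3,7):dx=-12,dy=+3->D; (3,8):dx=-13,dy=+8->D; (3,9):dx=-9,dy=+10->D; (3,10):dx=-8,dy=-5->C
  (4,5):dx=+7,dy=+15->C; (4,6):dx=+3,dy=+13->C; (4,7):dx=-2,dy=+5->D; (4,8):dx=-3,dy=+10->D
  (4,9):dx=+1,dy=+12->C; (4,10):dx=+2,dy=-3->D; (5,6):dx=-4,dy=-2->C; (5,7):dx=-9,dy=-10->C
  (5,8):dx=-10,dy=-5->C; (5,9):dx=-6,dy=-3->C; (5,10):dx=-5,dy=-18->C; (6,7):dx=-5,dy=-8->C
  (6,8):dx=-6,dy=-3->C; (6,9):dx=-2,dy=-1->C; (6,10):dx=-1,dy=-16->C; (7,8):dx=-1,dy=+5->D
  (7,9):dx=+3,dy=+7->C; (7,10):dx=+4,dy=-8->D; (8,9):dx=+4,dy=+2->C; (8,10):dx=+5,dy=-13->D
  (9,10):dx=+1,dy=-15->D
Step 2: C = 21, D = 24, total pairs = 45.
Step 3: tau = (C - D)/(n(n-1)/2) = (21 - 24)/45 = -0.066667.
Step 4: Exact two-sided p-value (enumerate n! = 3628800 permutations of y under H0): p = 0.861801.
Step 5: alpha = 0.05. fail to reject H0.

tau_b = -0.0667 (C=21, D=24), p = 0.861801, fail to reject H0.


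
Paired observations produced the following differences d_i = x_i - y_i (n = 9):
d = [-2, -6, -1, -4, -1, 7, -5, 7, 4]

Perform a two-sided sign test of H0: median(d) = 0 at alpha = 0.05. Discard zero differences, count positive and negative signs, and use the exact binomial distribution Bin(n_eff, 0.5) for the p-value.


Step 1: Discard zero differences. Original n = 9; n_eff = number of nonzero differences = 9.
Nonzero differences (with sign): -2, -6, -1, -4, -1, +7, -5, +7, +4
Step 2: Count signs: positive = 3, negative = 6.
Step 3: Under H0: P(positive) = 0.5, so the number of positives S ~ Bin(9, 0.5).
Step 4: Two-sided exact p-value = sum of Bin(9,0.5) probabilities at or below the observed probability = 0.507812.
Step 5: alpha = 0.05. fail to reject H0.

n_eff = 9, pos = 3, neg = 6, p = 0.507812, fail to reject H0.


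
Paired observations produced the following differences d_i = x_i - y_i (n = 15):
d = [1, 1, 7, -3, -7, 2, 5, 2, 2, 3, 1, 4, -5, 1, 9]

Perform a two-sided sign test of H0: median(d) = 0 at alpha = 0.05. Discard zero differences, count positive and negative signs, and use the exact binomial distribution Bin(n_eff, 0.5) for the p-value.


Step 1: Discard zero differences. Original n = 15; n_eff = number of nonzero differences = 15.
Nonzero differences (with sign): +1, +1, +7, -3, -7, +2, +5, +2, +2, +3, +1, +4, -5, +1, +9
Step 2: Count signs: positive = 12, negative = 3.
Step 3: Under H0: P(positive) = 0.5, so the number of positives S ~ Bin(15, 0.5).
Step 4: Two-sided exact p-value = sum of Bin(15,0.5) probabilities at or below the observed probability = 0.035156.
Step 5: alpha = 0.05. reject H0.

n_eff = 15, pos = 12, neg = 3, p = 0.035156, reject H0.


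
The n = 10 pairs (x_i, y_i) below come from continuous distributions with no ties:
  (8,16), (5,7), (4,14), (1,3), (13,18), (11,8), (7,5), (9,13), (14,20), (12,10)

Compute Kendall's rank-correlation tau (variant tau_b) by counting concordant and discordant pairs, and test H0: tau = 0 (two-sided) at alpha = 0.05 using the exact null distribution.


Step 1: Enumerate the 45 unordered pairs (i,j) with i<j and classify each by sign(x_j-x_i) * sign(y_j-y_i).
  (1,2):dx=-3,dy=-9->C; (1,3):dx=-4,dy=-2->C; (1,4):dx=-7,dy=-13->C; (1,5):dx=+5,dy=+2->C
  (1,6):dx=+3,dy=-8->D; (1,7):dx=-1,dy=-11->C; (1,8):dx=+1,dy=-3->D; (1,9):dx=+6,dy=+4->C
  (1,10):dx=+4,dy=-6->D; (2,3):dx=-1,dy=+7->D; (2,4):dx=-4,dy=-4->C; (2,5):dx=+8,dy=+11->C
  (2,6):dx=+6,dy=+1->C; (2,7):dx=+2,dy=-2->D; (2,8):dx=+4,dy=+6->C; (2,9):dx=+9,dy=+13->C
  (2,10):dx=+7,dy=+3->C; (3,4):dx=-3,dy=-11->C; (3,5):dx=+9,dy=+4->C; (3,6):dx=+7,dy=-6->D
  (3,7):dx=+3,dy=-9->D; (3,8):dx=+5,dy=-1->D; (3,9):dx=+10,dy=+6->C; (3,10):dx=+8,dy=-4->D
  (4,5):dx=+12,dy=+15->C; (4,6):dx=+10,dy=+5->C; (4,7):dx=+6,dy=+2->C; (4,8):dx=+8,dy=+10->C
  (4,9):dx=+13,dy=+17->C; (4,10):dx=+11,dy=+7->C; (5,6):dx=-2,dy=-10->C; (5,7):dx=-6,dy=-13->C
  (5,8):dx=-4,dy=-5->C; (5,9):dx=+1,dy=+2->C; (5,10):dx=-1,dy=-8->C; (6,7):dx=-4,dy=-3->C
  (6,8):dx=-2,dy=+5->D; (6,9):dx=+3,dy=+12->C; (6,10):dx=+1,dy=+2->C; (7,8):dx=+2,dy=+8->C
  (7,9):dx=+7,dy=+15->C; (7,10):dx=+5,dy=+5->C; (8,9):dx=+5,dy=+7->C; (8,10):dx=+3,dy=-3->D
  (9,10):dx=-2,dy=-10->C
Step 2: C = 34, D = 11, total pairs = 45.
Step 3: tau = (C - D)/(n(n-1)/2) = (34 - 11)/45 = 0.511111.
Step 4: Exact two-sided p-value (enumerate n! = 3628800 permutations of y under H0): p = 0.046623.
Step 5: alpha = 0.05. reject H0.

tau_b = 0.5111 (C=34, D=11), p = 0.046623, reject H0.


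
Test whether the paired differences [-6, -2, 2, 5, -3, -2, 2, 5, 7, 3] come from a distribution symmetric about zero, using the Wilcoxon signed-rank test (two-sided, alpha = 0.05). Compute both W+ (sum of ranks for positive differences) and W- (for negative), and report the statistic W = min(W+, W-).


Step 1: Drop any zero differences (none here) and take |d_i|.
|d| = [6, 2, 2, 5, 3, 2, 2, 5, 7, 3]
Step 2: Midrank |d_i| (ties get averaged ranks).
ranks: |6|->9, |2|->2.5, |2|->2.5, |5|->7.5, |3|->5.5, |2|->2.5, |2|->2.5, |5|->7.5, |7|->10, |3|->5.5
Step 3: Attach original signs; sum ranks with positive sign and with negative sign.
W+ = 2.5 + 7.5 + 2.5 + 7.5 + 10 + 5.5 = 35.5
W- = 9 + 2.5 + 5.5 + 2.5 = 19.5
(Check: W+ + W- = 55 should equal n(n+1)/2 = 55.)
Step 4: Test statistic W = min(W+, W-) = 19.5.
Step 5: Ties in |d|, so use the tie-corrected normal approximation.
        E[W] = n(n+1)/4 = 10*11/4 = 27.5.
        Tie groups: |d|=2 (t=4), |d|=3 (t=2), |d|=5 (t=2); sum(t^3 - t) = 72.
        Var[W] = n(n+1)(2n+1)/24 - sum(t^3-t)/48 = 2310/24 - 72/48 = 94.75.
        z = (W - E[W]) / sqrt(Var[W]) = (19.5 - 27.5) / 9.7340 = -0.8219.
        Two-sided p = 2*Phi(z) = 0.411154.
Step 6: alpha = 0.05. fail to reject H0.

W+ = 35.5, W- = 19.5, W = min = 19.5, p = 0.411154, fail to reject H0.


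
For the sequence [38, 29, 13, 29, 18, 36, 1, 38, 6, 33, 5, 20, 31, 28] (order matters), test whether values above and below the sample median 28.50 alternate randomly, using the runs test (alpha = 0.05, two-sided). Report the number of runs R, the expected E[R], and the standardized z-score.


Step 1: Compute median = 28.50; label A = above, B = below.
Labels in order: AABABABABABBAB  (n_A = 7, n_B = 7)
Step 2: Count runs R = 12.
Step 3: Under H0 (random ordering), E[R] = 2*n_A*n_B/(n_A+n_B) + 1 = 2*7*7/14 + 1 = 8.0000.
        Var[R] = 2*n_A*n_B*(2*n_A*n_B - n_A - n_B) / ((n_A+n_B)^2 * (n_A+n_B-1)) = 8232/2548 = 3.2308.
        SD[R] = 1.7974.
Step 4: Continuity-corrected z = (R - 0.5 - E[R]) / SD[R] = (12 - 0.5 - 8.0000) / 1.7974 = 1.9472.
Step 5: Two-sided p-value via normal approximation = 2*(1 - Phi(|z|)) = 0.051508.
Step 6: alpha = 0.05. fail to reject H0.

R = 12, z = 1.9472, p = 0.051508, fail to reject H0.


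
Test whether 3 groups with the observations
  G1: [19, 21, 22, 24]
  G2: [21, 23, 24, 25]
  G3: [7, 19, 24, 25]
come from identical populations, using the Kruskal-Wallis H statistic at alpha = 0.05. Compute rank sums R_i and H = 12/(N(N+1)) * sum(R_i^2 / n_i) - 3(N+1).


Step 1: Combine all N = 12 observations and assign midranks.
sorted (value, group, rank): (7,G3,1), (19,G1,2.5), (19,G3,2.5), (21,G1,4.5), (21,G2,4.5), (22,G1,6), (23,G2,7), (24,G1,9), (24,G2,9), (24,G3,9), (25,G2,11.5), (25,G3,11.5)
Step 2: Sum ranks within each group.
R_1 = 22 (n_1 = 4)
R_2 = 32 (n_2 = 4)
R_3 = 24 (n_3 = 4)
Step 3: H = 12/(N(N+1)) * sum(R_i^2/n_i) - 3(N+1)
     = 12/(12*13) * (22^2/4 + 32^2/4 + 24^2/4) - 3*13
     = 0.076923 * 521 - 39
     = 1.076923.
Step 4: Ties present; correction factor C = 1 - 42/(12^3 - 12) = 0.975524. Corrected H = 1.076923 / 0.975524 = 1.103943.
Step 5: Under H0, H ~ chi^2(2); p-value = 0.575814.
Step 6: alpha = 0.05. fail to reject H0.

H = 1.1039, df = 2, p = 0.575814, fail to reject H0.


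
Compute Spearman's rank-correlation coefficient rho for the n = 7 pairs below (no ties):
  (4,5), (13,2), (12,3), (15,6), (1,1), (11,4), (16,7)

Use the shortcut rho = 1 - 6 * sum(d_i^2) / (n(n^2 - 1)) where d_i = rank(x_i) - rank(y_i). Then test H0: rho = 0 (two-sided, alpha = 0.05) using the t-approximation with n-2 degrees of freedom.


Step 1: Rank x and y separately (midranks; no ties here).
rank(x): 4->2, 13->5, 12->4, 15->6, 1->1, 11->3, 16->7
rank(y): 5->5, 2->2, 3->3, 6->6, 1->1, 4->4, 7->7
Step 2: d_i = R_x(i) - R_y(i); compute d_i^2.
  (2-5)^2=9, (5-2)^2=9, (4-3)^2=1, (6-6)^2=0, (1-1)^2=0, (3-4)^2=1, (7-7)^2=0
sum(d^2) = 20.
Step 3: rho = 1 - 6*20 / (7*(7^2 - 1)) = 1 - 120/336 = 0.642857.
Step 4: Under H0, t = rho * sqrt((n-2)/(1-rho^2)) = 1.8766 ~ t(5).
Step 5: Two-sided p-value from the t-distribution with 5 df = 0.119392.
Step 6: alpha = 0.05. fail to reject H0.

rho = 0.6429, p = 0.119392, fail to reject H0 at alpha = 0.05.


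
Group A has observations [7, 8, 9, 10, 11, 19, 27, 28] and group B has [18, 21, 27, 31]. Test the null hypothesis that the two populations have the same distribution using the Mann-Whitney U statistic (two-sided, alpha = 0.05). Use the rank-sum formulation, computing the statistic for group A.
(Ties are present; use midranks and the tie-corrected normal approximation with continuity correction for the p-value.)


Step 1: Combine and sort all 12 observations; assign midranks.
sorted (value, group): (7,X), (8,X), (9,X), (10,X), (11,X), (18,Y), (19,X), (21,Y), (27,X), (27,Y), (28,X), (31,Y)
ranks: 7->1, 8->2, 9->3, 10->4, 11->5, 18->6, 19->7, 21->8, 27->9.5, 27->9.5, 28->11, 31->12
Step 2: Rank sum for X: R1 = 1 + 2 + 3 + 4 + 5 + 7 + 9.5 + 11 = 42.5.
Step 3: U_X = R1 - n1(n1+1)/2 = 42.5 - 8*9/2 = 42.5 - 36 = 6.5.
       U_Y = n1*n2 - U_X = 32 - 6.5 = 25.5.
Step 4: Ties are present, so use the tie-corrected normal approximation (with continuity correction) for the p-value.
Step 5: p-value = 0.125707; compare to alpha = 0.05. fail to reject H0.

U_X = 6.5, p = 0.125707, fail to reject H0 at alpha = 0.05.


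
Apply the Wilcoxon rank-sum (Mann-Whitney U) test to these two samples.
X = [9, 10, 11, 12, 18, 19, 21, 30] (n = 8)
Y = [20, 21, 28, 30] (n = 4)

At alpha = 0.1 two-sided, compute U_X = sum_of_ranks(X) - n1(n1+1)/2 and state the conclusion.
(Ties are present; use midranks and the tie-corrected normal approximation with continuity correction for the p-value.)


Step 1: Combine and sort all 12 observations; assign midranks.
sorted (value, group): (9,X), (10,X), (11,X), (12,X), (18,X), (19,X), (20,Y), (21,X), (21,Y), (28,Y), (30,X), (30,Y)
ranks: 9->1, 10->2, 11->3, 12->4, 18->5, 19->6, 20->7, 21->8.5, 21->8.5, 28->10, 30->11.5, 30->11.5
Step 2: Rank sum for X: R1 = 1 + 2 + 3 + 4 + 5 + 6 + 8.5 + 11.5 = 41.
Step 3: U_X = R1 - n1(n1+1)/2 = 41 - 8*9/2 = 41 - 36 = 5.
       U_Y = n1*n2 - U_X = 32 - 5 = 27.
Step 4: Ties are present, so use the tie-corrected normal approximation (with continuity correction) for the p-value.
Step 5: p-value = 0.073517; compare to alpha = 0.1. reject H0.

U_X = 5, p = 0.073517, reject H0 at alpha = 0.1.


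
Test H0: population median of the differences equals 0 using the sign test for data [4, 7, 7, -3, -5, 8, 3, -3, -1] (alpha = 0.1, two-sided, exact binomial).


Step 1: Discard zero differences. Original n = 9; n_eff = number of nonzero differences = 9.
Nonzero differences (with sign): +4, +7, +7, -3, -5, +8, +3, -3, -1
Step 2: Count signs: positive = 5, negative = 4.
Step 3: Under H0: P(positive) = 0.5, so the number of positives S ~ Bin(9, 0.5).
Step 4: Two-sided exact p-value = sum of Bin(9,0.5) probabilities at or below the observed probability = 1.000000.
Step 5: alpha = 0.1. fail to reject H0.

n_eff = 9, pos = 5, neg = 4, p = 1.000000, fail to reject H0.


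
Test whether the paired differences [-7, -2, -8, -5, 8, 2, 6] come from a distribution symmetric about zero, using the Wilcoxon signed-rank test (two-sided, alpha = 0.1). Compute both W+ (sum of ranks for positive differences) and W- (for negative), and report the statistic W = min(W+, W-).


Step 1: Drop any zero differences (none here) and take |d_i|.
|d| = [7, 2, 8, 5, 8, 2, 6]
Step 2: Midrank |d_i| (ties get averaged ranks).
ranks: |7|->5, |2|->1.5, |8|->6.5, |5|->3, |8|->6.5, |2|->1.5, |6|->4
Step 3: Attach original signs; sum ranks with positive sign and with negative sign.
W+ = 6.5 + 1.5 + 4 = 12
W- = 5 + 1.5 + 6.5 + 3 = 16
(Check: W+ + W- = 28 should equal n(n+1)/2 = 28.)
Step 4: Test statistic W = min(W+, W-) = 12.
Step 5: Ties in |d|, so use the tie-corrected normal approximation.
        E[W] = n(n+1)/4 = 7*8/4 = 14.
        Tie groups: |d|=2 (t=2), |d|=8 (t=2); sum(t^3 - t) = 12.
        Var[W] = n(n+1)(2n+1)/24 - sum(t^3-t)/48 = 840/24 - 12/48 = 34.75.
        z = (W - E[W]) / sqrt(Var[W]) = (12 - 14) / 5.8949 = -0.3393.
        Two-sided p = 2*Phi(z) = 0.734402.
Step 6: alpha = 0.1. fail to reject H0.

W+ = 12, W- = 16, W = min = 12, p = 0.734402, fail to reject H0.


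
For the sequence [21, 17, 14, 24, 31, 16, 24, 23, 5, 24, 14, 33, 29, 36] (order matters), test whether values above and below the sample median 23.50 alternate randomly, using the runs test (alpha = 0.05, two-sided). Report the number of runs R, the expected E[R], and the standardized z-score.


Step 1: Compute median = 23.50; label A = above, B = below.
Labels in order: BBBAABABBABAAA  (n_A = 7, n_B = 7)
Step 2: Count runs R = 8.
Step 3: Under H0 (random ordering), E[R] = 2*n_A*n_B/(n_A+n_B) + 1 = 2*7*7/14 + 1 = 8.0000.
        Var[R] = 2*n_A*n_B*(2*n_A*n_B - n_A - n_B) / ((n_A+n_B)^2 * (n_A+n_B-1)) = 8232/2548 = 3.2308.
        SD[R] = 1.7974.
Step 4: R = E[R], so z = 0 with no continuity correction.
Step 5: Two-sided p-value via normal approximation = 2*(1 - Phi(|z|)) = 1.000000.
Step 6: alpha = 0.05. fail to reject H0.

R = 8, z = 0.0000, p = 1.000000, fail to reject H0.


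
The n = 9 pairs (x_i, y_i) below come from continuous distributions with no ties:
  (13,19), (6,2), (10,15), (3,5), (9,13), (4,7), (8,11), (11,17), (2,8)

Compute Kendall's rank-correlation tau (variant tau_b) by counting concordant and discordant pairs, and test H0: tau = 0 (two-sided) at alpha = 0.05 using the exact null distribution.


Step 1: Enumerate the 36 unordered pairs (i,j) with i<j and classify each by sign(x_j-x_i) * sign(y_j-y_i).
  (1,2):dx=-7,dy=-17->C; (1,3):dx=-3,dy=-4->C; (1,4):dx=-10,dy=-14->C; (1,5):dx=-4,dy=-6->C
  (1,6):dx=-9,dy=-12->C; (1,7):dx=-5,dy=-8->C; (1,8):dx=-2,dy=-2->C; (1,9):dx=-11,dy=-11->C
  (2,3):dx=+4,dy=+13->C; (2,4):dx=-3,dy=+3->D; (2,5):dx=+3,dy=+11->C; (2,6):dx=-2,dy=+5->D
  (2,7):dx=+2,dy=+9->C; (2,8):dx=+5,dy=+15->C; (2,9):dx=-4,dy=+6->D; (3,4):dx=-7,dy=-10->C
  (3,5):dx=-1,dy=-2->C; (3,6):dx=-6,dy=-8->C; (3,7):dx=-2,dy=-4->C; (3,8):dx=+1,dy=+2->C
  (3,9):dx=-8,dy=-7->C; (4,5):dx=+6,dy=+8->C; (4,6):dx=+1,dy=+2->C; (4,7):dx=+5,dy=+6->C
  (4,8):dx=+8,dy=+12->C; (4,9):dx=-1,dy=+3->D; (5,6):dx=-5,dy=-6->C; (5,7):dx=-1,dy=-2->C
  (5,8):dx=+2,dy=+4->C; (5,9):dx=-7,dy=-5->C; (6,7):dx=+4,dy=+4->C; (6,8):dx=+7,dy=+10->C
  (6,9):dx=-2,dy=+1->D; (7,8):dx=+3,dy=+6->C; (7,9):dx=-6,dy=-3->C; (8,9):dx=-9,dy=-9->C
Step 2: C = 31, D = 5, total pairs = 36.
Step 3: tau = (C - D)/(n(n-1)/2) = (31 - 5)/36 = 0.722222.
Step 4: Exact two-sided p-value (enumerate n! = 362880 permutations of y under H0): p = 0.005886.
Step 5: alpha = 0.05. reject H0.

tau_b = 0.7222 (C=31, D=5), p = 0.005886, reject H0.


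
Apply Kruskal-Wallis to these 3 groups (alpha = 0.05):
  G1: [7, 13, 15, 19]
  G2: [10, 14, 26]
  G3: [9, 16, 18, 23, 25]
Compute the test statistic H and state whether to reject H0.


Step 1: Combine all N = 12 observations and assign midranks.
sorted (value, group, rank): (7,G1,1), (9,G3,2), (10,G2,3), (13,G1,4), (14,G2,5), (15,G1,6), (16,G3,7), (18,G3,8), (19,G1,9), (23,G3,10), (25,G3,11), (26,G2,12)
Step 2: Sum ranks within each group.
R_1 = 20 (n_1 = 4)
R_2 = 20 (n_2 = 3)
R_3 = 38 (n_3 = 5)
Step 3: H = 12/(N(N+1)) * sum(R_i^2/n_i) - 3(N+1)
     = 12/(12*13) * (20^2/4 + 20^2/3 + 38^2/5) - 3*13
     = 0.076923 * 522.133 - 39
     = 1.164103.
Step 4: No ties, so H is used without correction.
Step 5: Under H0, H ~ chi^2(2); p-value = 0.558751.
Step 6: alpha = 0.05. fail to reject H0.

H = 1.1641, df = 2, p = 0.558751, fail to reject H0.


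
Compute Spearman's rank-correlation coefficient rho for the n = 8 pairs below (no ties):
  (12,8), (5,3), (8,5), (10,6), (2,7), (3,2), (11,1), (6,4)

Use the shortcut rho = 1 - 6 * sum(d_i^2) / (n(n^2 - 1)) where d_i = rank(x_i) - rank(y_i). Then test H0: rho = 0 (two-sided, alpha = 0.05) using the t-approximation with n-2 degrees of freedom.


Step 1: Rank x and y separately (midranks; no ties here).
rank(x): 12->8, 5->3, 8->5, 10->6, 2->1, 3->2, 11->7, 6->4
rank(y): 8->8, 3->3, 5->5, 6->6, 7->7, 2->2, 1->1, 4->4
Step 2: d_i = R_x(i) - R_y(i); compute d_i^2.
  (8-8)^2=0, (3-3)^2=0, (5-5)^2=0, (6-6)^2=0, (1-7)^2=36, (2-2)^2=0, (7-1)^2=36, (4-4)^2=0
sum(d^2) = 72.
Step 3: rho = 1 - 6*72 / (8*(8^2 - 1)) = 1 - 432/504 = 0.142857.
Step 4: Under H0, t = rho * sqrt((n-2)/(1-rho^2)) = 0.3536 ~ t(6).
Step 5: Two-sided p-value from the t-distribution with 6 df = 0.735765.
Step 6: alpha = 0.05. fail to reject H0.

rho = 0.1429, p = 0.735765, fail to reject H0 at alpha = 0.05.


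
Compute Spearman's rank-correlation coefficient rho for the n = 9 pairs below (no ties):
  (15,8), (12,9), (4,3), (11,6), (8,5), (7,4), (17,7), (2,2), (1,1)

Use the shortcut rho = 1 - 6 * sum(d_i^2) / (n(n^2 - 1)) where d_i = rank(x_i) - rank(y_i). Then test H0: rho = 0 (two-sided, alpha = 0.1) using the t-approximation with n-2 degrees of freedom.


Step 1: Rank x and y separately (midranks; no ties here).
rank(x): 15->8, 12->7, 4->3, 11->6, 8->5, 7->4, 17->9, 2->2, 1->1
rank(y): 8->8, 9->9, 3->3, 6->6, 5->5, 4->4, 7->7, 2->2, 1->1
Step 2: d_i = R_x(i) - R_y(i); compute d_i^2.
  (8-8)^2=0, (7-9)^2=4, (3-3)^2=0, (6-6)^2=0, (5-5)^2=0, (4-4)^2=0, (9-7)^2=4, (2-2)^2=0, (1-1)^2=0
sum(d^2) = 8.
Step 3: rho = 1 - 6*8 / (9*(9^2 - 1)) = 1 - 48/720 = 0.933333.
Step 4: Under H0, t = rho * sqrt((n-2)/(1-rho^2)) = 6.8783 ~ t(7).
Step 5: Two-sided p-value from the t-distribution with 7 df = 0.000236.
Step 6: alpha = 0.1. reject H0.

rho = 0.9333, p = 0.000236, reject H0 at alpha = 0.1.


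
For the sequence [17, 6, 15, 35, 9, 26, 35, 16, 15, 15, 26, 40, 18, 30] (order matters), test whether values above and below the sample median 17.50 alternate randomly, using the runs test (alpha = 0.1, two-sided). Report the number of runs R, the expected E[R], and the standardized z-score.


Step 1: Compute median = 17.50; label A = above, B = below.
Labels in order: BBBABAABBBAAAA  (n_A = 7, n_B = 7)
Step 2: Count runs R = 6.
Step 3: Under H0 (random ordering), E[R] = 2*n_A*n_B/(n_A+n_B) + 1 = 2*7*7/14 + 1 = 8.0000.
        Var[R] = 2*n_A*n_B*(2*n_A*n_B - n_A - n_B) / ((n_A+n_B)^2 * (n_A+n_B-1)) = 8232/2548 = 3.2308.
        SD[R] = 1.7974.
Step 4: Continuity-corrected z = (R + 0.5 - E[R]) / SD[R] = (6 + 0.5 - 8.0000) / 1.7974 = -0.8345.
Step 5: Two-sided p-value via normal approximation = 2*(1 - Phi(|z|)) = 0.403986.
Step 6: alpha = 0.1. fail to reject H0.

R = 6, z = -0.8345, p = 0.403986, fail to reject H0.
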